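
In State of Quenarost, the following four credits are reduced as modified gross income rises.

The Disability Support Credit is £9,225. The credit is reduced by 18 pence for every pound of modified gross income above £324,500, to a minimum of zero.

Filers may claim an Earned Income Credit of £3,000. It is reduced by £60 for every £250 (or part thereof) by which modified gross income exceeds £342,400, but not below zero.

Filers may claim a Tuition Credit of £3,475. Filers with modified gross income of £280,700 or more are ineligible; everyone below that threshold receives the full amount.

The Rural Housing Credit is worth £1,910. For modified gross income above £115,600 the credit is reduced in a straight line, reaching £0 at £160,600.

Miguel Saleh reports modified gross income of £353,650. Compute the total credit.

Disability Support Credit: 18% of the £29,150 excess over £324,500 is £5,247; credit = £9,225 − £5,247 = £3,978.
Earned Income Credit: income exceeds £342,400 by £11,250, which is 45 full-or-partial £250 increments; reduction = 45 × £60 = £2,700, leaving £300.
Tuition Credit: £353,650 meets or exceeds the £280,700 cutoff, so the credit is £0.
Rural Housing Credit: £353,650 is at or above £160,600, so the credit is £0.
Total: £3,978 + £300 + £0 + £0 = £4,278.

£4,278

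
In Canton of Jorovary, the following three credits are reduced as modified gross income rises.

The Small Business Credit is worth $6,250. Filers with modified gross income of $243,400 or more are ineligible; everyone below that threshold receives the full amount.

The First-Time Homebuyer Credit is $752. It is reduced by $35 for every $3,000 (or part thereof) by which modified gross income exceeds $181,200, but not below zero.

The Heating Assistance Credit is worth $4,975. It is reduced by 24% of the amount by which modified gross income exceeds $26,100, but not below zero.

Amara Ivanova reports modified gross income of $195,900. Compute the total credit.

$6,827

Small Business Credit: $195,900 is below the $243,400 cutoff, so the full $6,250 applies.
First-Time Homebuyer Credit: income exceeds $181,200 by $14,700, which is 5 full-or-partial $3,000 increments; reduction = 5 × $35 = $175, leaving $577.
Heating Assistance Credit: 24% of the $169,800 excess over $26,100 is $40,752 ≥ base, so the credit is $0.
Total: $6,250 + $577 + $0 = $6,827.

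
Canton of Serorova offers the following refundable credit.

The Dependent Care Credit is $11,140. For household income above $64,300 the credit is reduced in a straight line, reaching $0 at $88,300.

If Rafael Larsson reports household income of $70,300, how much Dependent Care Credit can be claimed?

$8,355

Dependent Care Credit: $70,300 is $6,000 into a $24,000 phase-out range, leaving 18,000/24,000 of the credit: $11,140 × 18,000/24,000 = $8,355.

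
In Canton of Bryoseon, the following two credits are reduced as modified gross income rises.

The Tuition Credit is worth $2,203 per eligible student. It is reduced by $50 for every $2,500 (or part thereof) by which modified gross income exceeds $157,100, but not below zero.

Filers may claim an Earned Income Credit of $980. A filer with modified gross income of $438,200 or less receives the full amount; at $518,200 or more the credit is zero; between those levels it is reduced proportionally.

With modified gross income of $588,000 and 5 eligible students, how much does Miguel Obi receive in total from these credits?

Tuition Credit: base = 5 × $2,203 = $11,015. income exceeds $157,100 by $430,900, which is 173 full-or-partial $2,500 increments; reduction = 173 × $50 = $8,650, leaving $2,365.
Earned Income Credit: $588,000 is at or above $518,200, so the credit is $0.
Total: $2,365 + $0 = $2,365.

$2,365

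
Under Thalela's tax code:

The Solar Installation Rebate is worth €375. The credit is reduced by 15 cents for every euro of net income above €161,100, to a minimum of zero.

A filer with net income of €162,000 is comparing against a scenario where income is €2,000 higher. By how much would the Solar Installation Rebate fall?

At €162,000 — 15% of the €900 excess over €161,100 is €135; credit = €375 − €135 = €240.
At €164,000 — 15% of the €2,900 excess over €161,100 is €435 ≥ base, so the credit is €0.
Lost: €240 − €0 = €240.

€240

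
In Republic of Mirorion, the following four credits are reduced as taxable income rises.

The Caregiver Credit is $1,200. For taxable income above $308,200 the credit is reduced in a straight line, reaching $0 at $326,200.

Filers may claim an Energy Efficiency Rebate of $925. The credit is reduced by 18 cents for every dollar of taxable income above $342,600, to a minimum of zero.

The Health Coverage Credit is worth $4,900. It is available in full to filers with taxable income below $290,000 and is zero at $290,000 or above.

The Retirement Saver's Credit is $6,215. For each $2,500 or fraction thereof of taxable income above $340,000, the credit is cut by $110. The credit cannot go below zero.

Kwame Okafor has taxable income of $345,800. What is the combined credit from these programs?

Caregiver Credit: $345,800 is at or above $326,200, so the credit is $0.
Energy Efficiency Rebate: 18% of the $3,200 excess over $342,600 is $576; credit = $925 − $576 = $349.
Health Coverage Credit: $345,800 meets or exceeds the $290,000 cutoff, so the credit is $0.
Retirement Saver's Credit: income exceeds $340,000 by $5,800, which is 3 full-or-partial $2,500 increments; reduction = 3 × $110 = $330, leaving $5,885.
Total: $0 + $349 + $0 + $5,885 = $6,234.

$6,234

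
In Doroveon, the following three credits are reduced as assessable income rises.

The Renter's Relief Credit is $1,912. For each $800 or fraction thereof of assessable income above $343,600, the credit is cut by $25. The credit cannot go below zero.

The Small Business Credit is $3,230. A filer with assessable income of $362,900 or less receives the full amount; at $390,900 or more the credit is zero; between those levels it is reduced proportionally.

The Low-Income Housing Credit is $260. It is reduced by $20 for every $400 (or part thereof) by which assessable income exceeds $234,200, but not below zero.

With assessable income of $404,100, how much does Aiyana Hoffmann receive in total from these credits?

Renter's Relief Credit: income exceeds $343,600 by $60,500, which is 76 full-or-partial $800 increments; reduction = 76 × $25 = $1,900, leaving $12.
Small Business Credit: $404,100 is at or above $390,900, so the credit is $0.
Low-Income Housing Credit: income exceeds $234,200 by $169,900 → 425 increments × $20 = $8,500 ≥ base, so the credit is $0.
Total: $12 + $0 + $0 = $12.

$12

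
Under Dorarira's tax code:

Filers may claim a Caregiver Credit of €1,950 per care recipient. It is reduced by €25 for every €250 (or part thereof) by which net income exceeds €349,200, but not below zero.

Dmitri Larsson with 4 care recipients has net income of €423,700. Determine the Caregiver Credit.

Caregiver Credit: base = 4 × €1,950 = €7,800. income exceeds €349,200 by €74,500, which is 298 full-or-partial €250 increments; reduction = 298 × €25 = €7,450, leaving €350.

€350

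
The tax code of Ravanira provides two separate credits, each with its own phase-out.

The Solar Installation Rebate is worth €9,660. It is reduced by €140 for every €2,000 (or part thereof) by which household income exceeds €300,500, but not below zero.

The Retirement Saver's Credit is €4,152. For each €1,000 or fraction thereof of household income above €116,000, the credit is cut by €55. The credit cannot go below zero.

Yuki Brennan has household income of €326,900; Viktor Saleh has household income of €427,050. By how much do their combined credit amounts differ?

Yuki (€326,900): Solar Installation Rebate: income exceeds €300,500 by €26,400, which is 14 full-or-partial €2,000 increments; reduction = 14 × €140 = €1,960, leaving €7,700. Retirement Saver's Credit: income exceeds €116,000 by €210,900 → 211 increments × €55 = €11,605 ≥ base, so the credit is €0. total €7,700 + €0 = €7,700
Viktor (€427,050): Solar Installation Rebate: income exceeds €300,500 by €126,550, which is 64 full-or-partial €2,000 increments; reduction = 64 × €140 = €8,960, leaving €700. Retirement Saver's Credit: income exceeds €116,000 by €311,050 → 312 increments × €55 = €17,160 ≥ base, so the credit is €0. total €700 + €0 = €700
Difference: |€7,700 − €700| = €7,000.

€7,000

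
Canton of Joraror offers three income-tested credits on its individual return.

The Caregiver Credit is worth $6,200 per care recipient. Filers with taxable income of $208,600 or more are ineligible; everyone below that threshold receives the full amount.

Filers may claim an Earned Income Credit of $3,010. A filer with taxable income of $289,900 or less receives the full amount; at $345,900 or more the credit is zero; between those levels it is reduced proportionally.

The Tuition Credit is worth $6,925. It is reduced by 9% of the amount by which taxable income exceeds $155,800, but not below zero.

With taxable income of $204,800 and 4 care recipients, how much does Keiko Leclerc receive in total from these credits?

$30,325

Caregiver Credit: base = 4 × $6,200 = $24,800. $204,800 is below the $208,600 cutoff, so the full $24,800 applies.
Earned Income Credit: $204,800 is at or below the $289,900 threshold, so the full $3,010 applies.
Tuition Credit: 9% of the $49,000 excess over $155,800 is $4,410; credit = $6,925 − $4,410 = $2,515.
Total: $24,800 + $3,010 + $2,515 = $30,325.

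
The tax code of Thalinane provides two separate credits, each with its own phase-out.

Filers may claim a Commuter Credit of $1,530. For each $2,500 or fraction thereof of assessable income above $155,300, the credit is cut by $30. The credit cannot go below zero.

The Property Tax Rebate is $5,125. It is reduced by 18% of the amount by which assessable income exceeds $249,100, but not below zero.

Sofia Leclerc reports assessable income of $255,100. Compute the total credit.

Commuter Credit: income exceeds $155,300 by $99,800, which is 40 full-or-partial $2,500 increments; reduction = 40 × $30 = $1,200, leaving $330.
Property Tax Rebate: 18% of the $6,000 excess over $249,100 is $1,080; credit = $5,125 − $1,080 = $4,045.
Total: $330 + $4,045 = $4,375.

$4,375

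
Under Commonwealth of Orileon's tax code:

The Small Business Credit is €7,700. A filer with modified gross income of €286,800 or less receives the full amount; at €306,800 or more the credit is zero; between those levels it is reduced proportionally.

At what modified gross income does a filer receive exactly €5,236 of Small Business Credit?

€5,236 is 5,236/7,700 of the full €7,700, so 2,464/7,700 of the €20,000 range has been used: income = €286,800 + €20,000 × 2,464/7,700 = €293,200.

€293,200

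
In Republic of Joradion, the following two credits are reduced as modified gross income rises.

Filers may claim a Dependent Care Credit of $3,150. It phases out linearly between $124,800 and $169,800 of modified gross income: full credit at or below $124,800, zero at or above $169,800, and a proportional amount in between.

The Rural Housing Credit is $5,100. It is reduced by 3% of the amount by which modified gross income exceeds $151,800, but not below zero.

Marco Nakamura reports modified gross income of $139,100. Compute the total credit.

Dependent Care Credit: $139,100 is $14,300 into a $45,000 phase-out range, leaving 30,700/45,000 of the credit: $3,150 × 30,700/45,000 = $2,149.
Rural Housing Credit: $139,100 is at or below the $151,800 threshold, so the full $5,100 applies.
Total: $2,149 + $5,100 = $7,249.

$7,249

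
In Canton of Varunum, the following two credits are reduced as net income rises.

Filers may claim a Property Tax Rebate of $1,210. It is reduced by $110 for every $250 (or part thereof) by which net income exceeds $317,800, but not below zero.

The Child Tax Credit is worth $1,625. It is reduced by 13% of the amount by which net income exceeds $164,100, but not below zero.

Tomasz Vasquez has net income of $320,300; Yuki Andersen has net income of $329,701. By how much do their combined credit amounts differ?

$110

Tomasz ($320,300): Property Tax Rebate: income exceeds $317,800 by $2,500, which is 10 full-or-partial $250 increments; reduction = 10 × $110 = $1,100, leaving $110. Child Tax Credit: 13% of the $156,200 excess over $164,100 is $20,306 ≥ base, so the credit is $0. total $110 + $0 = $110
Yuki ($329,701): Property Tax Rebate: income exceeds $317,800 by $11,901 → 48 increments × $110 = $5,280 ≥ base, so the credit is $0. Child Tax Credit: 13% of the $165,601 excess over $164,100 is $21,528.13 ≥ base, so the credit is $0. total $0 + $0 = $0
Difference: |$110 − $0| = $110.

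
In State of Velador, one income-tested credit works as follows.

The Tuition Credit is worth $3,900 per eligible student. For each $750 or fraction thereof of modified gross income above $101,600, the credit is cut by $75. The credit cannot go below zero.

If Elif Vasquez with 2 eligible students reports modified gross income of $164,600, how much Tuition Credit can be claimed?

Tuition Credit: base = 2 × $3,900 = $7,800. income exceeds $101,600 by $63,000, which is 84 full-or-partial $750 increments; reduction = 84 × $75 = $6,300, leaving $1,500.

$1,500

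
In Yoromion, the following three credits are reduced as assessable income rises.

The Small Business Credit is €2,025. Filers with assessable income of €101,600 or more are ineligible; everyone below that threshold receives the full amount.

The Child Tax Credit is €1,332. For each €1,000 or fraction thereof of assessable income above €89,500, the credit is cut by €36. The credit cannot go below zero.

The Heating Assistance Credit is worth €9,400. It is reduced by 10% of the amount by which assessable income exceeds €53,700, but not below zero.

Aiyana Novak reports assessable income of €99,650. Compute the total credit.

Small Business Credit: €99,650 is below the €101,600 cutoff, so the full €2,025 applies.
Child Tax Credit: income exceeds €89,500 by €10,150, which is 11 full-or-partial €1,000 increments; reduction = 11 × €36 = €396, leaving €936.
Heating Assistance Credit: 10% of the €45,950 excess over €53,700 is €4,595; credit = €9,400 − €4,595 = €4,805.
Total: €2,025 + €936 + €4,805 = €7,766.

€7,766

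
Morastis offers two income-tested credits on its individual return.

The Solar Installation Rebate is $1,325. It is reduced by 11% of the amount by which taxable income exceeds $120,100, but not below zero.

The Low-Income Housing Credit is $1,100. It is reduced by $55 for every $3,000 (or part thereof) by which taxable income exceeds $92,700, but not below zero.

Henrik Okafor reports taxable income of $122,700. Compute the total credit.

$1,589

Solar Installation Rebate: 11% of the $2,600 excess over $120,100 is $286; credit = $1,325 − $286 = $1,039.
Low-Income Housing Credit: income exceeds $92,700 by $30,000, which is 10 full-or-partial $3,000 increments; reduction = 10 × $55 = $550, leaving $550.
Total: $1,039 + $550 = $1,589.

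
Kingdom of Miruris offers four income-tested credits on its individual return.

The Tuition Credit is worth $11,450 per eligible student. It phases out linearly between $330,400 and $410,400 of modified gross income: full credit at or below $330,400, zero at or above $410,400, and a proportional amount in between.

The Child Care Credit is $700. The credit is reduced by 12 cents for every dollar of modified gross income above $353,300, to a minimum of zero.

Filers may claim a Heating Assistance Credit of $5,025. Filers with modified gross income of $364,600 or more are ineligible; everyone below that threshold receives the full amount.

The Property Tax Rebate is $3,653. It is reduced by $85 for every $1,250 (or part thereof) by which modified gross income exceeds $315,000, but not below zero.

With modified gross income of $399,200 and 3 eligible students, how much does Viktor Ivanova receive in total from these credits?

$4,809

Tuition Credit: base = 3 × $11,450 = $34,350. $399,200 is $68,800 into a $80,000 phase-out range, leaving 11,200/80,000 of the credit: $34,350 × 11,200/80,000 = $4,809.
Child Care Credit: 12% of the $45,900 excess over $353,300 is $5,508 ≥ base, so the credit is $0.
Heating Assistance Credit: $399,200 meets or exceeds the $364,600 cutoff, so the credit is $0.
Property Tax Rebate: income exceeds $315,000 by $84,200 → 68 increments × $85 = $5,780 ≥ base, so the credit is $0.
Total: $4,809 + $0 + $0 + $0 = $4,809.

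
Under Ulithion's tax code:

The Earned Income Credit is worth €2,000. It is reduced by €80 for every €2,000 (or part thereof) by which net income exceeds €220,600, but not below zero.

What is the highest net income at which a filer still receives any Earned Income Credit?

After 24 increments the reduction is 24 × €80 = €1,920, leaving €80; one more increment wipes it out. Increment 24 ends at excess 24 × €2,000 = €48,000, so the highest qualifying income is €220,600 + €48,000 = €268,600.

€268,600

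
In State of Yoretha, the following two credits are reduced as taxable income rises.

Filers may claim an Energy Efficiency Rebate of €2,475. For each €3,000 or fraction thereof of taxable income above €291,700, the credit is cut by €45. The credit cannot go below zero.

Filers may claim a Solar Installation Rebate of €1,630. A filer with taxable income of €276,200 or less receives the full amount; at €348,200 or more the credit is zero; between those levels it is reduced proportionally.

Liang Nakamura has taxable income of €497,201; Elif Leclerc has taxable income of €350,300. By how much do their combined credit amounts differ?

€1,575

Liang (€497,201): Energy Efficiency Rebate: income exceeds €291,700 by €205,501 → 69 increments × €45 = €3,105 ≥ base, so the credit is €0. Solar Installation Rebate: €497,201 is at or above €348,200, so the credit is €0. total €0 + €0 = €0
Elif (€350,300): Energy Efficiency Rebate: income exceeds €291,700 by €58,600, which is 20 full-or-partial €3,000 increments; reduction = 20 × €45 = €900, leaving €1,575. Solar Installation Rebate: €350,300 is at or above €348,200, so the credit is €0. total €1,575 + €0 = €1,575
Difference: |€0 − €1,575| = €1,575.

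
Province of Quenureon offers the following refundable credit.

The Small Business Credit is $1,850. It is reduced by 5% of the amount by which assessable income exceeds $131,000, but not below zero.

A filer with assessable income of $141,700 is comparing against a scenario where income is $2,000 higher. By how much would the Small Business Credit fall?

$100

At $141,700 — 5% of the $10,700 excess over $131,000 is $535; credit = $1,850 − $535 = $1,315.
At $143,700 — 5% of the $12,700 excess over $131,000 is $635; credit = $1,850 − $635 = $1,215.
Lost: $1,315 − $1,215 = $100.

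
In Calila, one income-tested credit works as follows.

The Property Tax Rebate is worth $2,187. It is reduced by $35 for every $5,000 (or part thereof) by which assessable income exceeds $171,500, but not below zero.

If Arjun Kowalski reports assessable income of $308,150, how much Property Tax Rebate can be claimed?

Property Tax Rebate: income exceeds $171,500 by $136,650, which is 28 full-or-partial $5,000 increments; reduction = 28 × $35 = $980, leaving $1,207.

$1,207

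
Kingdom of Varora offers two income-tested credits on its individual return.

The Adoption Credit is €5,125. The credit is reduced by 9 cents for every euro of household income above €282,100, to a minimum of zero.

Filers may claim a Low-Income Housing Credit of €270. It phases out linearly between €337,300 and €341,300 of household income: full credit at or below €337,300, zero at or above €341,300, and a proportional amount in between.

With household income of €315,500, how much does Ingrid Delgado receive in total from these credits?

€2,389

Adoption Credit: 9% of the €33,400 excess over €282,100 is €3,006; credit = €5,125 − €3,006 = €2,119.
Low-Income Housing Credit: €315,500 is at or below the €337,300 threshold, so the full €270 applies.
Total: €2,119 + €270 = €2,389.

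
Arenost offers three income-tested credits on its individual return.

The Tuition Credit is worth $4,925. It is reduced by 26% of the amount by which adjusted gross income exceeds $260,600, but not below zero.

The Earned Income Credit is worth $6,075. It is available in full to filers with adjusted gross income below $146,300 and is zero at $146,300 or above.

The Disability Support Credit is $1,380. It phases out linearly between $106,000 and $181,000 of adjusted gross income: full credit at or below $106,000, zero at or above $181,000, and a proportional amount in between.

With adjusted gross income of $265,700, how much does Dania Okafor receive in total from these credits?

$3,599

Tuition Credit: 26% of the $5,100 excess over $260,600 is $1,326; credit = $4,925 − $1,326 = $3,599.
Earned Income Credit: $265,700 meets or exceeds the $146,300 cutoff, so the credit is $0.
Disability Support Credit: $265,700 is at or above $181,000, so the credit is $0.
Total: $3,599 + $0 + $0 = $3,599.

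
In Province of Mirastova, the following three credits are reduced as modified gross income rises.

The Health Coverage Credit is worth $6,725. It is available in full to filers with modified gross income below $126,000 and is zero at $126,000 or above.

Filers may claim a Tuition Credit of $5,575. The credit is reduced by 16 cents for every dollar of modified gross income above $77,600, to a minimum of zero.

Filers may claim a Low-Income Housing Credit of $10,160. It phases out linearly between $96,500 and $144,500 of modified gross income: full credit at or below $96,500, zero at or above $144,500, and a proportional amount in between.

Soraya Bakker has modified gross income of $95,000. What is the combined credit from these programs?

Health Coverage Credit: $95,000 is below the $126,000 cutoff, so the full $6,725 applies.
Tuition Credit: 16% of the $17,400 excess over $77,600 is $2,784; credit = $5,575 − $2,784 = $2,791.
Low-Income Housing Credit: $95,000 is at or below the $96,500 threshold, so the full $10,160 applies.
Total: $6,725 + $2,791 + $10,160 = $19,676.

$19,676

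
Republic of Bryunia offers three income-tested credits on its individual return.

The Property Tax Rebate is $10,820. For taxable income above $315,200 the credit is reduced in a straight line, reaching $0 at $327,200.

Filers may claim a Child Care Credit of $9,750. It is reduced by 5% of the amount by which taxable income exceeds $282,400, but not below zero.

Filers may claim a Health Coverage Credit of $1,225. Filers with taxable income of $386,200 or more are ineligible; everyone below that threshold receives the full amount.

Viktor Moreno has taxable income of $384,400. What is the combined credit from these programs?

Property Tax Rebate: $384,400 is at or above $327,200, so the credit is $0.
Child Care Credit: 5% of the $102,000 excess over $282,400 is $5,100; credit = $9,750 − $5,100 = $4,650.
Health Coverage Credit: $384,400 is below the $386,200 cutoff, so the full $1,225 applies.
Total: $0 + $4,650 + $1,225 = $5,875.

$5,875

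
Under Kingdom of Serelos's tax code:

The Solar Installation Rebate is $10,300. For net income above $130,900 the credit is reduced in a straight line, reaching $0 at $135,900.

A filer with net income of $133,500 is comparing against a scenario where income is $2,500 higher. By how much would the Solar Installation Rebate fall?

At $133,500 — $133,500 is $2,600 into a $5,000 phase-out range, leaving 2,400/5,000 of the credit: $10,300 × 2,400/5,000 = $4,944.
At $136,000 — $136,000 is at or above $135,900, so the credit is $0.
Lost: $4,944 − $0 = $4,944.

$4,944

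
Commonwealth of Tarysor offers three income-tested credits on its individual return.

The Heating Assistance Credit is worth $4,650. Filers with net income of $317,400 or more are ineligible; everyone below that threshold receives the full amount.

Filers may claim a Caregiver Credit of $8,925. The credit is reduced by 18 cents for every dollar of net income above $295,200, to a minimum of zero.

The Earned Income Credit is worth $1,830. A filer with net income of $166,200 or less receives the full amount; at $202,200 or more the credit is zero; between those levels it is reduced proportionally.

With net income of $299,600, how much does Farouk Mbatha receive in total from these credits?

Heating Assistance Credit: $299,600 is below the $317,400 cutoff, so the full $4,650 applies.
Caregiver Credit: 18% of the $4,400 excess over $295,200 is $792; credit = $8,925 − $792 = $8,133.
Earned Income Credit: $299,600 is at or above $202,200, so the credit is $0.
Total: $4,650 + $8,133 + $0 = $12,783.

$12,783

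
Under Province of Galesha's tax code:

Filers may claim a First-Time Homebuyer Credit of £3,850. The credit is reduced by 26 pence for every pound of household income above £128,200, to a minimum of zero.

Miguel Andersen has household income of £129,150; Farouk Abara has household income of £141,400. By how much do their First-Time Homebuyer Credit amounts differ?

Miguel (£129,150): First-Time Homebuyer Credit: 26% of the £950 excess over £128,200 is £247; credit = £3,850 − £247 = £3,603.
Farouk (£141,400): First-Time Homebuyer Credit: 26% of the £13,200 excess over £128,200 is £3,432; credit = £3,850 − £3,432 = £418.
Difference: |£3,603 − £418| = £3,185.

£3,185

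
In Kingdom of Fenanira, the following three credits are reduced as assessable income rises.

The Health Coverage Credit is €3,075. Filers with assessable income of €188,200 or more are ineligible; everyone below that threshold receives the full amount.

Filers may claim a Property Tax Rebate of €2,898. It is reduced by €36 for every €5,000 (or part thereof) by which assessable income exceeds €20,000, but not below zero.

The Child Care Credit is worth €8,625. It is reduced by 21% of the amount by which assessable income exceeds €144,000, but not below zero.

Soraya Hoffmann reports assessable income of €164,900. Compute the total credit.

€9,165

Health Coverage Credit: €164,900 is below the €188,200 cutoff, so the full €3,075 applies.
Property Tax Rebate: income exceeds €20,000 by €144,900, which is 29 full-or-partial €5,000 increments; reduction = 29 × €36 = €1,044, leaving €1,854.
Child Care Credit: 21% of the €20,900 excess over €144,000 is €4,389; credit = €8,625 − €4,389 = €4,236.
Total: €3,075 + €1,854 + €4,236 = €9,165.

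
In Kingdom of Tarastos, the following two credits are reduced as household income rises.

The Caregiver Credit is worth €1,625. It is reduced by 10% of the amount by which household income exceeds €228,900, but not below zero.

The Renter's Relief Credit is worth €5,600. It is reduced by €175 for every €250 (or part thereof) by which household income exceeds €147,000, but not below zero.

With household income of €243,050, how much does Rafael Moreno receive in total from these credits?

€210

Caregiver Credit: 10% of the €14,150 excess over €228,900 is €1,415; credit = €1,625 − €1,415 = €210.
Renter's Relief Credit: income exceeds €147,000 by €96,050 → 385 increments × €175 = €67,375 ≥ base, so the credit is €0.
Total: €210 + €0 = €210.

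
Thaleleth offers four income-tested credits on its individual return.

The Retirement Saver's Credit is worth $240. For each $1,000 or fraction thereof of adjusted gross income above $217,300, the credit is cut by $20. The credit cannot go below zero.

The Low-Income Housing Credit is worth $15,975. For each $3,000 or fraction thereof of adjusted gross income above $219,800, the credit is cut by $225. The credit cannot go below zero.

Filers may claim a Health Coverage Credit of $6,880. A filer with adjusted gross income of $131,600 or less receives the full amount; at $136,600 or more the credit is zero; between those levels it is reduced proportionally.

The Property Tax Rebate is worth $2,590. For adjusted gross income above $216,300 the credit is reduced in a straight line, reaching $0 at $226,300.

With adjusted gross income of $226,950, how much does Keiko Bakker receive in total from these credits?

$15,340

Retirement Saver's Credit: income exceeds $217,300 by $9,650, which is 10 full-or-partial $1,000 increments; reduction = 10 × $20 = $200, leaving $40.
Low-Income Housing Credit: income exceeds $219,800 by $7,150, which is 3 full-or-partial $3,000 increments; reduction = 3 × $225 = $675, leaving $15,300.
Health Coverage Credit: $226,950 is at or above $136,600, so the credit is $0.
Property Tax Rebate: $226,950 is at or above $226,300, so the credit is $0.
Total: $40 + $15,300 + $0 + $0 = $15,340.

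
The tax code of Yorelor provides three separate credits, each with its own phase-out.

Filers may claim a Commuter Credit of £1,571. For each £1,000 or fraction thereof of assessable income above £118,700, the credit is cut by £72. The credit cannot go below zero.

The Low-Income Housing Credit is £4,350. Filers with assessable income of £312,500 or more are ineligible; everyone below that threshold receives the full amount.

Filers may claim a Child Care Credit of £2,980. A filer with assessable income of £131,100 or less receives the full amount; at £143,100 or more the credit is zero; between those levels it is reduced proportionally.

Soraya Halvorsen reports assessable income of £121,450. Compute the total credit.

Commuter Credit: income exceeds £118,700 by £2,750, which is 3 full-or-partial £1,000 increments; reduction = 3 × £72 = £216, leaving £1,355.
Low-Income Housing Credit: £121,450 is below the £312,500 cutoff, so the full £4,350 applies.
Child Care Credit: £121,450 is at or below the £131,100 threshold, so the full £2,980 applies.
Total: £1,355 + £4,350 + £2,980 = £8,685.

£8,685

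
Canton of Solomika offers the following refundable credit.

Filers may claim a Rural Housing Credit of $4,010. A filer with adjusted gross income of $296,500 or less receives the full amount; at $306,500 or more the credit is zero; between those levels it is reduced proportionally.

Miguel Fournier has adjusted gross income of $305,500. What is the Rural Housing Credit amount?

$401

Rural Housing Credit: $305,500 is $9,000 into a $10,000 phase-out range, leaving 1,000/10,000 of the credit: $4,010 × 1,000/10,000 = $401.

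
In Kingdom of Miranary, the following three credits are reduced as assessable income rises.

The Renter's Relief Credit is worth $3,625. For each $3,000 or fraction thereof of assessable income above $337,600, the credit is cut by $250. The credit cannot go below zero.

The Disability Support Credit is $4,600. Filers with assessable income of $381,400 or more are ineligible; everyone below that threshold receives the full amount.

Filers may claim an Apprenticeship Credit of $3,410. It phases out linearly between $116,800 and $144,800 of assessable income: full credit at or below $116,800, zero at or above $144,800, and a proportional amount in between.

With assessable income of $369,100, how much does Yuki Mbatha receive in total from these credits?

Renter's Relief Credit: income exceeds $337,600 by $31,500, which is 11 full-or-partial $3,000 increments; reduction = 11 × $250 = $2,750, leaving $875.
Disability Support Credit: $369,100 is below the $381,400 cutoff, so the full $4,600 applies.
Apprenticeship Credit: $369,100 is at or above $144,800, so the credit is $0.
Total: $875 + $4,600 + $0 = $5,475.

$5,475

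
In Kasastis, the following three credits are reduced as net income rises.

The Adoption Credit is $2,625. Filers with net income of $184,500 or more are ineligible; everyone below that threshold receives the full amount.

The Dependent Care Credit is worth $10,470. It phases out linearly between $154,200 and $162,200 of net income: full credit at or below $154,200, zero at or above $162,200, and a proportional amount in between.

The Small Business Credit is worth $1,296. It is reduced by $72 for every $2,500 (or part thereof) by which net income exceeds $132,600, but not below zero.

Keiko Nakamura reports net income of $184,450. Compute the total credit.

Adoption Credit: $184,450 is below the $184,500 cutoff, so the full $2,625 applies.
Dependent Care Credit: $184,450 is at or above $162,200, so the credit is $0.
Small Business Credit: income exceeds $132,600 by $51,850 → 21 increments × $72 = $1,512 ≥ base, so the credit is $0.
Total: $2,625 + $0 + $0 = $2,625.

$2,625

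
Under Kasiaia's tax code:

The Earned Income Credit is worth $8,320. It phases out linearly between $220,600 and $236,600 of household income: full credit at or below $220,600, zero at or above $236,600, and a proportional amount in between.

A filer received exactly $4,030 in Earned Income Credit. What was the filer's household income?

$4,030 is 4,030/8,320 of the full $8,320, so 4,290/8,320 of the $16,000 range has been used: income = $220,600 + $16,000 × 4,290/8,320 = $228,850.

$228,850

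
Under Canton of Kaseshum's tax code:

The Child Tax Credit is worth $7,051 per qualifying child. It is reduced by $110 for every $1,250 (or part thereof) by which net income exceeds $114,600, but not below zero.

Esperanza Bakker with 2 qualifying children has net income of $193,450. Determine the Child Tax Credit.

$7,062

Child Tax Credit: base = 2 × $7,051 = $14,102. income exceeds $114,600 by $78,850, which is 64 full-or-partial $1,250 increments; reduction = 64 × $110 = $7,040, leaving $7,062.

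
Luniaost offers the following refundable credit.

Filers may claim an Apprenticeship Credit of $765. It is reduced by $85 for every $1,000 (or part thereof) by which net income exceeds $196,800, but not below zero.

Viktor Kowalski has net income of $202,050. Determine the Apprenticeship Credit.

Apprenticeship Credit: income exceeds $196,800 by $5,250, which is 6 full-or-partial $1,000 increments; reduction = 6 × $85 = $510, leaving $255.

$255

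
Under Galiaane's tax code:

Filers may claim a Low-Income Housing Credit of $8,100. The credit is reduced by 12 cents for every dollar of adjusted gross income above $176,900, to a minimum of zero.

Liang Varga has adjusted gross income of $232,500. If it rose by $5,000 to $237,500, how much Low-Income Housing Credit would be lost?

At $232,500 — 12% of the $55,600 excess over $176,900 is $6,672; credit = $8,100 − $6,672 = $1,428.
At $237,500 — 12% of the $60,600 excess over $176,900 is $7,272; credit = $8,100 − $7,272 = $828.
Lost: $1,428 − $828 = $600.

$600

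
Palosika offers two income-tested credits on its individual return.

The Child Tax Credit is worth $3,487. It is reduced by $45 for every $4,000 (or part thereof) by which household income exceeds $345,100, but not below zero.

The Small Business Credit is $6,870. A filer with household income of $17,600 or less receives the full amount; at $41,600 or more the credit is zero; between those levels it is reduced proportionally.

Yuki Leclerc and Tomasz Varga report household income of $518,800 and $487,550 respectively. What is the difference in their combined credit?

Yuki ($518,800): Child Tax Credit: income exceeds $345,100 by $173,700, which is 44 full-or-partial $4,000 increments; reduction = 44 × $45 = $1,980, leaving $1,507. Small Business Credit: $518,800 is at or above $41,600, so the credit is $0. total $1,507 + $0 = $1,507
Tomasz ($487,550): Child Tax Credit: income exceeds $345,100 by $142,450, which is 36 full-or-partial $4,000 increments; reduction = 36 × $45 = $1,620, leaving $1,867. Small Business Credit: $487,550 is at or above $41,600, so the credit is $0. total $1,867 + $0 = $1,867
Difference: |$1,507 − $1,867| = $360.

$360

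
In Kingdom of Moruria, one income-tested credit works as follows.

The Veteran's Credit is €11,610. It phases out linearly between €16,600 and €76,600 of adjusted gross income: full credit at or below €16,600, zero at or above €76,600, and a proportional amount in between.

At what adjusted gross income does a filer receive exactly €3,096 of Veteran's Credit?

€3,096 is 3,096/11,610 of the full €11,610, so 8,514/11,610 of the €60,000 range has been used: income = €16,600 + €60,000 × 8,514/11,610 = €60,600.

€60,600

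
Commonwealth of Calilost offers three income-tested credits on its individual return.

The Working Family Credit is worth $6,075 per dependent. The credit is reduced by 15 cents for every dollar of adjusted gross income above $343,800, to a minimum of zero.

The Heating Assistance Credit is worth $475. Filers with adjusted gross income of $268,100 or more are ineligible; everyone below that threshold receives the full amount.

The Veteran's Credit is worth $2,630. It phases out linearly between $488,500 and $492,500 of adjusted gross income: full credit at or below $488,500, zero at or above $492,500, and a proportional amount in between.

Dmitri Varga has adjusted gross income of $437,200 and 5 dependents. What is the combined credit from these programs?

$18,995

Working Family Credit: base = 5 × $6,075 = $30,375. 15% of the $93,400 excess over $343,800 is $14,010; credit = $30,375 − $14,010 = $16,365.
Heating Assistance Credit: $437,200 meets or exceeds the $268,100 cutoff, so the credit is $0.
Veteran's Credit: $437,200 is at or below the $488,500 threshold, so the full $2,630 applies.
Total: $16,365 + $0 + $2,630 = $18,995.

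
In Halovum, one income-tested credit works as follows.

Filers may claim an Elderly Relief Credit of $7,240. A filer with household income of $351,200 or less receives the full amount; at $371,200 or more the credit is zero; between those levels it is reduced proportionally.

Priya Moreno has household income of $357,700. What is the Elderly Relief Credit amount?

$4,887

Elderly Relief Credit: $357,700 is $6,500 into a $20,000 phase-out range, leaving 13,500/20,000 of the credit: $7,240 × 13,500/20,000 = $4,887.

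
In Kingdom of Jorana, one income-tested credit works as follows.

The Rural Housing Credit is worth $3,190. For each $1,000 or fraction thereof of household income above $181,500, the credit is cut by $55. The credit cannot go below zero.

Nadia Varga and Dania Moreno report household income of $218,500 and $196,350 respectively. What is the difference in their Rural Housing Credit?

Nadia ($218,500): Rural Housing Credit: income exceeds $181,500 by $37,000, which is 37 full-or-partial $1,000 increments; reduction = 37 × $55 = $2,035, leaving $1,155.
Dania ($196,350): Rural Housing Credit: income exceeds $181,500 by $14,850, which is 15 full-or-partial $1,000 increments; reduction = 15 × $55 = $825, leaving $2,365.
Difference: |$1,155 − $2,365| = $1,210.

$1,210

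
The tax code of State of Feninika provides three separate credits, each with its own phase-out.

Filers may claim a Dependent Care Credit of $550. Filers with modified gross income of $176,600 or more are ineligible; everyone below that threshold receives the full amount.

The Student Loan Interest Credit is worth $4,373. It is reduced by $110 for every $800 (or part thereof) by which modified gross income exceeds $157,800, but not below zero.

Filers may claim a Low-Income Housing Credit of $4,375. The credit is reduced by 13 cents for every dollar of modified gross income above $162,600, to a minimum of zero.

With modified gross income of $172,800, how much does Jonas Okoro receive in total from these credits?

Dependent Care Credit: $172,800 is below the $176,600 cutoff, so the full $550 applies.
Student Loan Interest Credit: income exceeds $157,800 by $15,000, which is 19 full-or-partial $800 increments; reduction = 19 × $110 = $2,090, leaving $2,283.
Low-Income Housing Credit: 13% of the $10,200 excess over $162,600 is $1,326; credit = $4,375 − $1,326 = $3,049.
Total: $550 + $2,283 + $3,049 = $5,882.

$5,882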